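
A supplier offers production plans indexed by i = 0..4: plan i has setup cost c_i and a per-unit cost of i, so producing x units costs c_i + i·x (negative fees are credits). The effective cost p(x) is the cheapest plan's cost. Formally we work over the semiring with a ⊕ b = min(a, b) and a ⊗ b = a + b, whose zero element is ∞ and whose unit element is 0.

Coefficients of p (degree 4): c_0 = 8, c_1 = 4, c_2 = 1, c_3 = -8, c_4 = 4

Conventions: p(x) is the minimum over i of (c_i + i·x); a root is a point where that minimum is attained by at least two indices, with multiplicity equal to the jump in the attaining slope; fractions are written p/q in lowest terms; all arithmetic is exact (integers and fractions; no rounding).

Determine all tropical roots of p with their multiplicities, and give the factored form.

hull edge (i=0, c=8) to (i=3, c=-8): slope -16/3, span 3
hull edge (i=3, c=-8) to (i=4, c=4): slope 12, span 1
Factored form: p(x) = 4 ⊗ (x ⊕ (-12)) ⊗ (x ⊕ 16/3) ⊗ (x ⊕ 16/3) ⊗ (x ⊕ 16/3)
Answer: roots = -12 (mult 1), 16/3 (mult 3)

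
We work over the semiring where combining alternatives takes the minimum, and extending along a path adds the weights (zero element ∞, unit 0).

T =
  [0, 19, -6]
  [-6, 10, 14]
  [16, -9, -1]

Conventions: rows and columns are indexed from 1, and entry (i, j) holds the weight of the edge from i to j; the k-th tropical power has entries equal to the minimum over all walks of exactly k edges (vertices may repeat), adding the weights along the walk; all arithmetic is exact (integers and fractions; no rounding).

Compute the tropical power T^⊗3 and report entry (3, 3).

T^⊗2:
  [0, -15, -7]
  [-6, 5, -12]
  [-15, -10, -2]
T^⊗3:
  [-21, -16, -8]
  [-6, -21, -13]
  [-16, -11, -21]
Key observation: the optimum is the walk 3->2->1->3, with weight (-9) + (-6) + (-6) = -21.
Optimal value attained by: walk 3->2->1->3.
Answer: (T^⊗3)[3][3] = -21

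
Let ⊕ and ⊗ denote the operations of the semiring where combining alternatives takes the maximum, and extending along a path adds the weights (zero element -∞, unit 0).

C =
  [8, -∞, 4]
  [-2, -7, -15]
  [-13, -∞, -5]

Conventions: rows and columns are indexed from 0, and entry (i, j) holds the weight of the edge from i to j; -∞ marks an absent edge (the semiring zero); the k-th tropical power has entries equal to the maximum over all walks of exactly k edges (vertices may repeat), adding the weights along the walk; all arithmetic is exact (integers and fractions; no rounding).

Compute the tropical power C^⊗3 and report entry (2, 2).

C^⊗2:
  [16, -∞, 12]
  [6, -14, 2]
  [-5, -∞, -9]
C^⊗3:
  [24, -∞, 20]
  [14, -21, 10]
  [3, -∞, -1]
Key observation: the optimum is the walk 2->0->0->2, with weight (-13) + 8 + 4 = -1.
Optimal value attained by: walk 2->0->0->2.
Answer: (C^⊗3)[2][2] = -1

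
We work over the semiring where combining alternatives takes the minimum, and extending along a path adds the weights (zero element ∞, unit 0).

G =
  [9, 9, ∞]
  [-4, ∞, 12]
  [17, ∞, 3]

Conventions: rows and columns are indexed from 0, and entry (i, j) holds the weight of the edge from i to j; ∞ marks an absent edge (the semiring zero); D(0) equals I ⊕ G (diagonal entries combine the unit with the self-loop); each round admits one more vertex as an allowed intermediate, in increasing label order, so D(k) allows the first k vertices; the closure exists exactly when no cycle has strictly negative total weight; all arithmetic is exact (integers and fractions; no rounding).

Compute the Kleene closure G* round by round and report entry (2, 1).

D(0):
  [0, 9, ∞]
  [-4, 0, 12]
  [17, ∞, 0]
D(1):
  [0, 9, ∞]
  [-4, 0, 12]
  [17, 26, 0]
D(2):
  [0, 9, 21]
  [-4, 0, 12]
  [17, 26, 0]
D(3):
  [0, 9, 21]
  [-4, 0, 12]
  [17, 26, 0]
Answer: G*[2][1] = 26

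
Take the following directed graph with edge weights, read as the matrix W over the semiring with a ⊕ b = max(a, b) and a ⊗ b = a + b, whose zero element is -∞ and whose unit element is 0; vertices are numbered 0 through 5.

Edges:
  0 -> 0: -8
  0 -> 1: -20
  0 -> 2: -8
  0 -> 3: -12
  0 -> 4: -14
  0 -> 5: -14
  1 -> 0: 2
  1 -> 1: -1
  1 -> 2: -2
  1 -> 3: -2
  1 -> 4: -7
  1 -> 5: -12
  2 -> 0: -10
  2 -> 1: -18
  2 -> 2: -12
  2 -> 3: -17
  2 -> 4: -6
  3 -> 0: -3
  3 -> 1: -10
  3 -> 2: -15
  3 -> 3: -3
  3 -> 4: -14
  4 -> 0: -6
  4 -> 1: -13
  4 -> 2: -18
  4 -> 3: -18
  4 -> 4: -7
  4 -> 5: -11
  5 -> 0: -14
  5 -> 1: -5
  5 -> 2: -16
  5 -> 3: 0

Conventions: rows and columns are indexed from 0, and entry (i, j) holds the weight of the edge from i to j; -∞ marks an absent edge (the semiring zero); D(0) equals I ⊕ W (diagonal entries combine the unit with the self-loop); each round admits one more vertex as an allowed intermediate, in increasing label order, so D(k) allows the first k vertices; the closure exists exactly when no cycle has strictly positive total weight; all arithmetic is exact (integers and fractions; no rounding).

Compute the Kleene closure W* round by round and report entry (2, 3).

D(0):
  [0, -20, -8, -12, -14, -14]
  [2, 0, -2, -2, -7, -12]
  [-10, -18, 0, -17, -6, -∞]
  [-3, -10, -15, 0, -14, -∞]
  [-6, -13, -18, -18, 0, -11]
  [-14, -5, -16, 0, -∞, 0]
D(1):
  [0, -20, -8, -12, -14, -14]
  [2, 0, -2, -2, -7, -12]
  [-10, -18, 0, -17, -6, -24]
  [-3, -10, -11, 0, -14, -17]
  [-6, -13, -14, -18, 0, -11]
  [-14, -5, -16, 0, -28, 0]
D(2):
  [0, -20, -8, -12, -14, -14]
  [2, 0, -2, -2, -7, -12]
  [-10, -18, 0, -17, -6, -24]
  [-3, -10, -11, 0, -14, -17]
  [-6, -13, -14, -15, 0, -11]
  [-3, -5, -7, 0, -12, 0]
D(3):
  [0, -20, -8, -12, -14, -14]
  [2, 0, -2, -2, -7, -12]
  [-10, -18, 0, -17, -6, -24]
  [-3, -10, -11, 0, -14, -17]
  [-6, -13, -14, -15, 0, -11]
  [-3, -5, -7, 0, -12, 0]
D(4):
  [0, -20, -8, -12, -14, -14]
  [2, 0, -2, -2, -7, -12]
  [-10, -18, 0, -17, -6, -24]
  [-3, -10, -11, 0, -14, -17]
  [-6, -13, -14, -15, 0, -11]
  [-3, -5, -7, 0, -12, 0]
D(5):
  [0, -20, -8, -12, -14, -14]
  [2, 0, -2, -2, -7, -12]
  [-10, -18, 0, -17, -6, -17]
  [-3, -10, -11, 0, -14, -17]
  [-6, -13, -14, -15, 0, -11]
  [-3, -5, -7, 0, -12, 0]
D(6):
  [0, -19, -8, -12, -14, -14]
  [2, 0, -2, -2, -7, -12]
  [-10, -18, 0, -17, -6, -17]
  [-3, -10, -11, 0, -14, -17]
  [-6, -13, -14, -11, 0, -11]
  [-3, -5, -7, 0, -12, 0]
Answer: W*[2][3] = -17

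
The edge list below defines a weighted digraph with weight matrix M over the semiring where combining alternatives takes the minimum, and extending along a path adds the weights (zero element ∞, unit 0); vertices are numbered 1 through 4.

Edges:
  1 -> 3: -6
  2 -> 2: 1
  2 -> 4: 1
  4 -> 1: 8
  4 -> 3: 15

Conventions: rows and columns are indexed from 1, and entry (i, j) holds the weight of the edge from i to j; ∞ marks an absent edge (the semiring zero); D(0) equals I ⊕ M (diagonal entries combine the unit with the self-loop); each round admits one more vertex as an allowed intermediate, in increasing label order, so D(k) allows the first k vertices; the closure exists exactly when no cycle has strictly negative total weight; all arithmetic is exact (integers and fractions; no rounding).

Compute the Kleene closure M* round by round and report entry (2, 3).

D(0):
  [0, ∞, -6, ∞]
  [∞, 0, ∞, 1]
  [∞, ∞, 0, ∞]
  [8, ∞, 15, 0]
D(1):
  [0, ∞, -6, ∞]
  [∞, 0, ∞, 1]
  [∞, ∞, 0, ∞]
  [8, ∞, 2, 0]
D(2):
  [0, ∞, -6, ∞]
  [∞, 0, ∞, 1]
  [∞, ∞, 0, ∞]
  [8, ∞, 2, 0]
D(3):
  [0, ∞, -6, ∞]
  [∞, 0, ∞, 1]
  [∞, ∞, 0, ∞]
  [8, ∞, 2, 0]
D(4):
  [0, ∞, -6, ∞]
  [9, 0, 3, 1]
  [∞, ∞, 0, ∞]
  [8, ∞, 2, 0]
Answer: M*[2][3] = 3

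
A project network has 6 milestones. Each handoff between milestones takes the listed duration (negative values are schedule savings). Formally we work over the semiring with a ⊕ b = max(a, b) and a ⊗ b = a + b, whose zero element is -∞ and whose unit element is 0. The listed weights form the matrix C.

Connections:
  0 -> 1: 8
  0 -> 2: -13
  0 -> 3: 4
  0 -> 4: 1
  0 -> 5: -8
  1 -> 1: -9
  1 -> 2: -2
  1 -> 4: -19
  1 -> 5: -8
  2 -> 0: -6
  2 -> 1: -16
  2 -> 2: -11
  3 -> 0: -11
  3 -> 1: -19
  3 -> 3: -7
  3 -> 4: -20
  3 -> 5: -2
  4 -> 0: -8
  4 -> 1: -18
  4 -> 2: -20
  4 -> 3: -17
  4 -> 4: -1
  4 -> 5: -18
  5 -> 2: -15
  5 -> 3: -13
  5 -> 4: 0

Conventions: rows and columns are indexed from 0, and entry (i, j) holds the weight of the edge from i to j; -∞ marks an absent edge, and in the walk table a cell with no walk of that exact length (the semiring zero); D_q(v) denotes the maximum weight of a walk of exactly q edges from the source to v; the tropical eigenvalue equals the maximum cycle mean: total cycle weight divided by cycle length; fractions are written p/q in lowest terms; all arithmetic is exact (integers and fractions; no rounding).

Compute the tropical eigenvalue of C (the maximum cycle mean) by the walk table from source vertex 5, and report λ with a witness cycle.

q=0: [-∞, -∞, -∞, -∞, -∞, 0]
q=1: [-∞, -∞, -15, -13, 0, -∞]
q=2: [-8, -18, -20, -17, -1, -15]
q=3: [-9, 0, -20, -4, -2, -16]
q=4: [-10, -1, -2, -5, -3, -6]
q=5: [-8, -2, -3, -6, -4, -7]
q=6: [-9, 0, -4, -4, -5, -8]
Optimal cycle mean attained by: cycle 0->1->2->0, total 8 + (-2) + (-6), length 3.
Answer: λ = 0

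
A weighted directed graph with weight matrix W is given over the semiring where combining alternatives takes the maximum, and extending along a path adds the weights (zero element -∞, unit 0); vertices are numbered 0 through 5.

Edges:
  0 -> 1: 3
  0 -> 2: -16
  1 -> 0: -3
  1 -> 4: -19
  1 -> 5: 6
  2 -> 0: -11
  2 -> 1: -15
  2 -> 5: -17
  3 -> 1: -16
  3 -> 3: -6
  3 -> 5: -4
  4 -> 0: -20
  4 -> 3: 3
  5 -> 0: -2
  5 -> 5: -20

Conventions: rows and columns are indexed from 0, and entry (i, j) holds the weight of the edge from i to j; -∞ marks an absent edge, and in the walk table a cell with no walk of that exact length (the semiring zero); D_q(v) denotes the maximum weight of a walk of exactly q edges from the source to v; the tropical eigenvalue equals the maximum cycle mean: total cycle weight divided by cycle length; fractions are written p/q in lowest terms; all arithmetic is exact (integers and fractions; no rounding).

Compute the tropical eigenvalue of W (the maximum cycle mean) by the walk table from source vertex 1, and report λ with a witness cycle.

q=0: [-∞, 0, -∞, -∞, -∞, -∞]
q=1: [-3, -∞, -∞, -∞, -19, 6]
q=2: [4, 0, -19, -16, -∞, -14]
q=3: [-3, 7, -12, -22, -19, 6]
q=4: [4, 0, -19, -16, -12, 13]
q=5: [11, 7, -12, -9, -19, 6]
q=6: [4, 14, -5, -15, -12, 13]
Optimal cycle mean attained by: cycle 0->1->5->0, total 3 + 6 + (-2), length 3.
Answer: λ = 7/3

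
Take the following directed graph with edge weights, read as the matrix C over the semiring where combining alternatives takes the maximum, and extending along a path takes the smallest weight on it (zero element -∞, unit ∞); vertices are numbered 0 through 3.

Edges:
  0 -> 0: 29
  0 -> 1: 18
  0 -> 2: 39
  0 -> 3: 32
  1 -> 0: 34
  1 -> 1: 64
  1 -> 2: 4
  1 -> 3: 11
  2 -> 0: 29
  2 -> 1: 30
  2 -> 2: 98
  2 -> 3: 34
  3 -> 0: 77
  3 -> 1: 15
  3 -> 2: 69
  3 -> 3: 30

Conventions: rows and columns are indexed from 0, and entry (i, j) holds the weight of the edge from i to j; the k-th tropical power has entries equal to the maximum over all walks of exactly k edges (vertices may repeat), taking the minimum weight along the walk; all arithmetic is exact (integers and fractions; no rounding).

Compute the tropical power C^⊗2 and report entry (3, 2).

C^⊗2:
  [32, 30, 39, 34]
  [34, 64, 34, 32]
  [34, 30, 98, 34]
  [30, 30, 69, 34]
Key observation: the optimum is the walk 3->2->2, with weight 69 min 98 = 69.
Optimal value attained by: walk 3->2->2.
Answer: (C^⊗2)[3][2] = 69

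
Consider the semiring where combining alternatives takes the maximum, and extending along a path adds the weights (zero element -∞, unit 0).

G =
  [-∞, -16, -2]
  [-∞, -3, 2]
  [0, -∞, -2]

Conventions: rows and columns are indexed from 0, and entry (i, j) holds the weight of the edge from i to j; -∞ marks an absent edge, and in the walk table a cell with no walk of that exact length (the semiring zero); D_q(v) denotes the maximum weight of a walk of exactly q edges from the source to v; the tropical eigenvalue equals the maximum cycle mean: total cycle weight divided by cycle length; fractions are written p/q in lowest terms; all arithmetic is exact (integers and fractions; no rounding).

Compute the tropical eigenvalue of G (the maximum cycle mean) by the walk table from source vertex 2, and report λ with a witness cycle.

q=0: [-∞, -∞, 0]
q=1: [0, -∞, -2]
q=2: [-2, -16, -2]
q=3: [-2, -18, -4]
Optimal cycle mean attained by: cycle 0->2->0, total (-2) + 0, length 2.
Answer: λ = -1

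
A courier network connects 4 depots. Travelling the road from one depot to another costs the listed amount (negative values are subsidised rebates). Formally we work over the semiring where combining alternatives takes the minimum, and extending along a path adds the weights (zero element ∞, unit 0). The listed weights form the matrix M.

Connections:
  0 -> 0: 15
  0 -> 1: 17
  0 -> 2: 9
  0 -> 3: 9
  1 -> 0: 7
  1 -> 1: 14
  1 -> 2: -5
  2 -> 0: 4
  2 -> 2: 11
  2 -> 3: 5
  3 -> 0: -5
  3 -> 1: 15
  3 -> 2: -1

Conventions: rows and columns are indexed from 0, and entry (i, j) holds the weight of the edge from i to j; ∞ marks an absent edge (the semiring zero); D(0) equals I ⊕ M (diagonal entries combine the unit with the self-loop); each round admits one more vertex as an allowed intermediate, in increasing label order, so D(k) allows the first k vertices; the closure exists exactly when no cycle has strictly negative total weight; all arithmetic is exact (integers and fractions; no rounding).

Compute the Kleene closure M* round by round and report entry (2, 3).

D(0):
  [0, 17, 9, 9]
  [7, 0, -5, ∞]
  [4, ∞, 0, 5]
  [-5, 15, -1, 0]
D(1):
  [0, 17, 9, 9]
  [7, 0, -5, 16]
  [4, 21, 0, 5]
  [-5, 12, -1, 0]
D(2):
  [0, 17, 9, 9]
  [7, 0, -5, 16]
  [4, 21, 0, 5]
  [-5, 12, -1, 0]
D(3):
  [0, 17, 9, 9]
  [-1, 0, -5, 0]
  [4, 21, 0, 5]
  [-5, 12, -1, 0]
D(4):
  [0, 17, 8, 9]
  [-5, 0, -5, 0]
  [0, 17, 0, 5]
  [-5, 12, -1, 0]
Answer: M*[2][3] = 5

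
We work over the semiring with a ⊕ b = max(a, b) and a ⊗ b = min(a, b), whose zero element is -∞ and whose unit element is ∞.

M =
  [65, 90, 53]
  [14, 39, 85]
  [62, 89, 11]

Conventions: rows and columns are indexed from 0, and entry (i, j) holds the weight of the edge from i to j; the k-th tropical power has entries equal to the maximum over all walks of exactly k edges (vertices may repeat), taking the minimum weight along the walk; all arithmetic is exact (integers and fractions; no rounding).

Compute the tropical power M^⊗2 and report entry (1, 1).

M^⊗2:
  [65, 65, 85]
  [62, 85, 39]
  [62, 62, 85]
Key observation: the optimum is the walk 1->2->1, with weight 85 min 89 = 85.
Optimal value attained by: walk 1->2->1.
Answer: (M^⊗2)[1][1] = 85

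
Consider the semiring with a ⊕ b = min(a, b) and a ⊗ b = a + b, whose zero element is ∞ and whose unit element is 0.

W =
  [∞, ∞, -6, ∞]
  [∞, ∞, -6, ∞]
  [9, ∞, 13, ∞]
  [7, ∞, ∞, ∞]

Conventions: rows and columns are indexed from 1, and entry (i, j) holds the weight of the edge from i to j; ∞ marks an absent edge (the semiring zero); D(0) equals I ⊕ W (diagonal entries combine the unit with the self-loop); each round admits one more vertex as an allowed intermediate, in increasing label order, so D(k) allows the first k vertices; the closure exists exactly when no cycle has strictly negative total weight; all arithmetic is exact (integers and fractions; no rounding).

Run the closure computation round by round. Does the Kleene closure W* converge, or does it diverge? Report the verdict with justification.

D(0):
  [0, ∞, -6, ∞]
  [∞, 0, -6, ∞]
  [9, ∞, 0, ∞]
  [7, ∞, ∞, 0]
D(1):
  [0, ∞, -6, ∞]
  [∞, 0, -6, ∞]
  [9, ∞, 0, ∞]
  [7, ∞, 1, 0]
D(2):
  [0, ∞, -6, ∞]
  [∞, 0, -6, ∞]
  [9, ∞, 0, ∞]
  [7, ∞, 1, 0]
D(3):
  [0, ∞, -6, ∞]
  [3, 0, -6, ∞]
  [9, ∞, 0, ∞]
  [7, ∞, 1, 0]
D(4):
  [0, ∞, -6, ∞]
  [3, 0, -6, ∞]
  [9, ∞, 0, ∞]
  [7, ∞, 1, 0]
Key observation: every diagonal entry stays at the unit through all rounds, so no improving cycle exists.
Answer: CONVERGES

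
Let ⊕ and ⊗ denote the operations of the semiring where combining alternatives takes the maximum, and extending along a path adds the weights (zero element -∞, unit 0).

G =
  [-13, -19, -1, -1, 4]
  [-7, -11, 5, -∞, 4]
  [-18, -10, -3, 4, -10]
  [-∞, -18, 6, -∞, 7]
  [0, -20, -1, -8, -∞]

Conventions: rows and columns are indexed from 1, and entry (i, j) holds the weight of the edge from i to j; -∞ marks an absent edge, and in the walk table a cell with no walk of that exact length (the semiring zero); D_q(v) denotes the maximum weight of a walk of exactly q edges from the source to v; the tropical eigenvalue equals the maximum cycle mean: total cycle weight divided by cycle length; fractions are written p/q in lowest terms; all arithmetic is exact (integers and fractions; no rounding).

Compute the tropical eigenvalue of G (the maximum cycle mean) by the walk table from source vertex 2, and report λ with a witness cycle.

q=0: [-∞, 0, -∞, -∞, -∞]
q=1: [-7, -11, 5, -∞, 4]
q=2: [4, -5, 3, 9, -3]
q=3: [-3, -7, 15, 7, 16]
q=4: [16, 5, 15, 19, 14]
q=5: [14, 5, 25, 19, 26]
Optimal cycle mean attained by: cycle 3->4->3, total 4 + 6, length 2.
Answer: λ = 5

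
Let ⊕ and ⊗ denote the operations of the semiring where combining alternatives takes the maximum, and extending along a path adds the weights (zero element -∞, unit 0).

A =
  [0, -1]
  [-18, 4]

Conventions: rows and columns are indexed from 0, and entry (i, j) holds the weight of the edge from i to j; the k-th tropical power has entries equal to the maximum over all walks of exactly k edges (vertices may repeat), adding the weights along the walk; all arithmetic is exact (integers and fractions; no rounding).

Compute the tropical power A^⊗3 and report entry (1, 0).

A^⊗2:
  [0, 3]
  [-14, 8]
A^⊗3:
  [0, 7]
  [-10, 12]
Key observation: the optimum is the walk 1->1->1->0, with weight 4 + 4 + (-18) = -10.
Optimal value attained by: walk 1->1->1->0.
Answer: (A^⊗3)[1][0] = -10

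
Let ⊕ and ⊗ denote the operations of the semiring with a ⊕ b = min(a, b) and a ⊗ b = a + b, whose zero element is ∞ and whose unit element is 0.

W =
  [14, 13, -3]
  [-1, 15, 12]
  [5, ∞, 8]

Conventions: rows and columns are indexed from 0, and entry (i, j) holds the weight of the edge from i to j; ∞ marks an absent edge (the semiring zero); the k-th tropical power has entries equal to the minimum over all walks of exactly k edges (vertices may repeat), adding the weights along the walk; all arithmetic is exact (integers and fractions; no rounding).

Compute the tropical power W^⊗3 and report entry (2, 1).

W^⊗2:
  [2, 27, 5]
  [13, 12, -4]
  [13, 18, 2]
W^⊗3:
  [10, 15, -1]
  [1, 26, 4]
  [7, 26, 10]
Key observation: the optimum is the walk 2->2->0->1, with weight 8 + 5 + 13 = 26.
Optimal value attained by: walk 2->2->0->1.
Answer: (W^⊗3)[2][1] = 26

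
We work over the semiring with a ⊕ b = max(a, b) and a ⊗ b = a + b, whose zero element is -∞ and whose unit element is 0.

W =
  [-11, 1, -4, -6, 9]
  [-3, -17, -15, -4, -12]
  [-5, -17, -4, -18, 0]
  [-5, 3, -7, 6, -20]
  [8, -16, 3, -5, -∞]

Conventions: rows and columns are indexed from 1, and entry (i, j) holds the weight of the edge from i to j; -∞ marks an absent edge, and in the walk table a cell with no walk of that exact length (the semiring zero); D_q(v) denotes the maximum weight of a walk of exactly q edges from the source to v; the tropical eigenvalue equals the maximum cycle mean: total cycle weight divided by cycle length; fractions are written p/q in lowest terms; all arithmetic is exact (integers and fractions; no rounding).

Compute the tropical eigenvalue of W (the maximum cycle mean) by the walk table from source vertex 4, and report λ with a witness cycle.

q=0: [-∞, -∞, -∞, 0, -∞]
q=1: [-5, 3, -7, 6, -20]
q=2: [1, 9, -1, 12, 4]
q=3: [12, 15, 7, 18, 10]
q=4: [18, 21, 13, 24, 21]
q=5: [29, 27, 24, 30, 27]
Optimal cycle mean attained by: cycle 1->5->1, total 9 + 8, length 2.
Answer: λ = 17/2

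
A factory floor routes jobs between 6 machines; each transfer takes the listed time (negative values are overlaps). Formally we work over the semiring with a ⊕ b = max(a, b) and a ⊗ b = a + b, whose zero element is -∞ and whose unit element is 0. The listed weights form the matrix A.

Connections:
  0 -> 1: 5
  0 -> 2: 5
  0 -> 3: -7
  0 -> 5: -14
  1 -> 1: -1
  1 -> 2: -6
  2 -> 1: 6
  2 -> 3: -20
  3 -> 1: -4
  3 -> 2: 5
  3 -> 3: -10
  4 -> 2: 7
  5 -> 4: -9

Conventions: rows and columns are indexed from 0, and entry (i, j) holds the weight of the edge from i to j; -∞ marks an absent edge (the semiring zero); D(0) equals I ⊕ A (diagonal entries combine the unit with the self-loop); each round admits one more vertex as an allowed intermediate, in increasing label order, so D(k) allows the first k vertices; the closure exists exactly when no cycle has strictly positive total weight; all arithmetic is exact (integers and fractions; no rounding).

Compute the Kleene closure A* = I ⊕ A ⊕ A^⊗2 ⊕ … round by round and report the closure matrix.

D(0):
  [0, 5, 5, -7, -∞, -14]
  [-∞, 0, -6, -∞, -∞, -∞]
  [-∞, 6, 0, -20, -∞, -∞]
  [-∞, -4, 5, 0, -∞, -∞]
  [-∞, -∞, 7, -∞, 0, -∞]
  [-∞, -∞, -∞, -∞, -9, 0]
D(1):
  [0, 5, 5, -7, -∞, -14]
  [-∞, 0, -6, -∞, -∞, -∞]
  [-∞, 6, 0, -20, -∞, -∞]
  [-∞, -4, 5, 0, -∞, -∞]
  [-∞, -∞, 7, -∞, 0, -∞]
  [-∞, -∞, -∞, -∞, -9, 0]
D(2):
  [0, 5, 5, -7, -∞, -14]
  [-∞, 0, -6, -∞, -∞, -∞]
  [-∞, 6, 0, -20, -∞, -∞]
  [-∞, -4, 5, 0, -∞, -∞]
  [-∞, -∞, 7, -∞, 0, -∞]
  [-∞, -∞, -∞, -∞, -9, 0]
D(3):
  [0, 11, 5, -7, -∞, -14]
  [-∞, 0, -6, -26, -∞, -∞]
  [-∞, 6, 0, -20, -∞, -∞]
  [-∞, 11, 5, 0, -∞, -∞]
  [-∞, 13, 7, -13, 0, -∞]
  [-∞, -∞, -∞, -∞, -9, 0]
D(4):
  [0, 11, 5, -7, -∞, -14]
  [-∞, 0, -6, -26, -∞, -∞]
  [-∞, 6, 0, -20, -∞, -∞]
  [-∞, 11, 5, 0, -∞, -∞]
  [-∞, 13, 7, -13, 0, -∞]
  [-∞, -∞, -∞, -∞, -9, 0]
D(5):
  [0, 11, 5, -7, -∞, -14]
  [-∞, 0, -6, -26, -∞, -∞]
  [-∞, 6, 0, -20, -∞, -∞]
  [-∞, 11, 5, 0, -∞, -∞]
  [-∞, 13, 7, -13, 0, -∞]
  [-∞, 4, -2, -22, -9, 0]
D(6):
  [0, 11, 5, -7, -23, -14]
  [-∞, 0, -6, -26, -∞, -∞]
  [-∞, 6, 0, -20, -∞, -∞]
  [-∞, 11, 5, 0, -∞, -∞]
  [-∞, 13, 7, -13, 0, -∞]
  [-∞, 4, -2, -22, -9, 0]
Answer: A* = [[0, 11, 5, -7, -23, -14], [-∞, 0, -6, -26, -∞, -∞], [-∞, 6, 0, -20, -∞, -∞], [-∞, 11, 5, 0, -∞, -∞], [-∞, 13, 7, -13, 0, -∞], [-∞, 4, -2, -22, -9, 0]]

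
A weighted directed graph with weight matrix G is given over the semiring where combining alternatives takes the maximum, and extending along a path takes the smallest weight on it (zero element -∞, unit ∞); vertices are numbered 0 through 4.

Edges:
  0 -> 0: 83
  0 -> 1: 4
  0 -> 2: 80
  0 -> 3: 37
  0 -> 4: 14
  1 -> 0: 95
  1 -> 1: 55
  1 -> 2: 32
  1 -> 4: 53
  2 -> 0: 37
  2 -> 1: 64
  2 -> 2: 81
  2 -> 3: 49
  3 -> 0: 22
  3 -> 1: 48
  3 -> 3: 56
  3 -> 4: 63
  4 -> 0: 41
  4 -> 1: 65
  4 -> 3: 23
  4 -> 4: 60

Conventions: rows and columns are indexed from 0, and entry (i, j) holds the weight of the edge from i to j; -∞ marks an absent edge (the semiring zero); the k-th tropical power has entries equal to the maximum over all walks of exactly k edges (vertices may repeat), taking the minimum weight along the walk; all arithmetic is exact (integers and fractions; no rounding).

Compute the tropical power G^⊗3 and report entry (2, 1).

G^⊗2:
  [83, 64, 80, 49, 37]
  [83, 55, 80, 37, 53]
  [64, 64, 81, 49, 53]
  [48, 63, 32, 56, 60]
  [65, 60, 41, 37, 60]
G^⊗3:
  [83, 64, 80, 49, 53]
  [83, 64, 80, 49, 53]
  [64, 64, 81, 49, 53]
  [63, 60, 48, 56, 60]
  [65, 60, 65, 41, 60]
Key observation: the optimum is the walk 2->2->2->1, with weight 81 min 81 min 64 = 64.
Optimal value attained by: walk 2->2->2->1.
Answer: (G^⊗3)[2][1] = 64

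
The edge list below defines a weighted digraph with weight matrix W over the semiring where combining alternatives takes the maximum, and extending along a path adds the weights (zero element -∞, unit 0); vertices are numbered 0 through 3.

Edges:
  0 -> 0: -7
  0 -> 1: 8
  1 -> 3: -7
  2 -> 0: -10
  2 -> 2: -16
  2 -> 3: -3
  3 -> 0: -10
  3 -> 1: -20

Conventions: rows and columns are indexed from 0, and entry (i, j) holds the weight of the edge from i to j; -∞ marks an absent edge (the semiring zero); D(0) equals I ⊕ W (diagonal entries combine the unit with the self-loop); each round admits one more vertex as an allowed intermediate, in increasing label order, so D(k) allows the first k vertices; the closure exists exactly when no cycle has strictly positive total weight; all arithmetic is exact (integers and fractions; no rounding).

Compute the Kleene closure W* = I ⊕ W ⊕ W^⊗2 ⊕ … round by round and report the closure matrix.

D(0):
  [0, 8, -∞, -∞]
  [-∞, 0, -∞, -7]
  [-10, -∞, 0, -3]
  [-10, -20, -∞, 0]
D(1):
  [0, 8, -∞, -∞]
  [-∞, 0, -∞, -7]
  [-10, -2, 0, -3]
  [-10, -2, -∞, 0]
D(2):
  [0, 8, -∞, 1]
  [-∞, 0, -∞, -7]
  [-10, -2, 0, -3]
  [-10, -2, -∞, 0]
D(3):
  [0, 8, -∞, 1]
  [-∞, 0, -∞, -7]
  [-10, -2, 0, -3]
  [-10, -2, -∞, 0]
D(4):
  [0, 8, -∞, 1]
  [-17, 0, -∞, -7]
  [-10, -2, 0, -3]
  [-10, -2, -∞, 0]
Answer: W* = [[0, 8, -∞, 1], [-17, 0, -∞, -7], [-10, -2, 0, -3], [-10, -2, -∞, 0]]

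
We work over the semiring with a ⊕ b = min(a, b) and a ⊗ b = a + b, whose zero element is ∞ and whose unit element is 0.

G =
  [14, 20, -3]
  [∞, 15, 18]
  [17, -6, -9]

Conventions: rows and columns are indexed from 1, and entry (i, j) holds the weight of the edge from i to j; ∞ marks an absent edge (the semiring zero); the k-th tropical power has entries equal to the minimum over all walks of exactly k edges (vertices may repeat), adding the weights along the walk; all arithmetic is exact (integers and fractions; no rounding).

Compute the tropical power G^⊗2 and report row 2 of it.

G^⊗2:
  [14, -9, -12]
  [35, 12, 9]
  [8, -15, -18]
Answer: row 2 of G^⊗2 = [35, 12, 9]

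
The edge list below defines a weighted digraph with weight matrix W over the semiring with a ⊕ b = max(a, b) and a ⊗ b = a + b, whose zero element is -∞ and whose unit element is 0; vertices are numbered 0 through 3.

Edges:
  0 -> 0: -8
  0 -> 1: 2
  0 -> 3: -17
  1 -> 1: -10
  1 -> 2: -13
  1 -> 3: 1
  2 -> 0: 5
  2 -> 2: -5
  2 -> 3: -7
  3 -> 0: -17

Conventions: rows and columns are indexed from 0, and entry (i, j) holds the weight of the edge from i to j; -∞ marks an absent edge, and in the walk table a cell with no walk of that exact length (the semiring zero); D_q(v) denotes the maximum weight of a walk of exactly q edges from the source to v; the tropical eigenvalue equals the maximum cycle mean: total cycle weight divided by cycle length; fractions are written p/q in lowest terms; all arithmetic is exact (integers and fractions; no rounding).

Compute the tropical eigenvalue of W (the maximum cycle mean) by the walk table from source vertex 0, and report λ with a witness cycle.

q=0: [0, -∞, -∞, -∞]
q=1: [-8, 2, -∞, -17]
q=2: [-16, -6, -11, 3]
q=3: [-6, -14, -16, -5]
q=4: [-11, -4, -21, -13]
Optimal cycle mean attained by: cycle 0->1->2->0, total 2 + (-13) + 5, length 3.
Answer: λ = -2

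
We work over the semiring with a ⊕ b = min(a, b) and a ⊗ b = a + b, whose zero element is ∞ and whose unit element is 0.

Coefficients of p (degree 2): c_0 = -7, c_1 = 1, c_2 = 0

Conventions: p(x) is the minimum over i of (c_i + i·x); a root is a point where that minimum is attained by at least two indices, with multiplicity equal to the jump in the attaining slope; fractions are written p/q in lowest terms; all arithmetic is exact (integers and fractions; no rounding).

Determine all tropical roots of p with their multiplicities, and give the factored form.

hull edge (i=0, c=-7) to (i=2, c=0): slope 7/2, span 2
Factored form: p(x) = 0 ⊗ (x ⊕ (-7/2)) ⊗ (x ⊕ (-7/2))
Answer: roots = -7/2 (mult 2)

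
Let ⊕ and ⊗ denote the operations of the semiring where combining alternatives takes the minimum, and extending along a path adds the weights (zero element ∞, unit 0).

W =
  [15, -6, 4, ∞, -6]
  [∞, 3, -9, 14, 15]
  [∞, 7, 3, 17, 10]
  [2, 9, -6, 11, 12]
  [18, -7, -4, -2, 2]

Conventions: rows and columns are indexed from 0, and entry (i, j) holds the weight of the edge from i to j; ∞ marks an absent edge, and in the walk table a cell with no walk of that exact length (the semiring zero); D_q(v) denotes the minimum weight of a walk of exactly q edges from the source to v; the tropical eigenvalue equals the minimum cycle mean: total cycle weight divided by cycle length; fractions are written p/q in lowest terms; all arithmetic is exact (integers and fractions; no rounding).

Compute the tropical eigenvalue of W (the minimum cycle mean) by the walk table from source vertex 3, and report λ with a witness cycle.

q=0: [∞, ∞, ∞, 0, ∞]
q=1: [2, 9, -6, 11, 12]
q=2: [13, -4, -3, 10, -4]
q=3: [12, -11, -13, -6, -2]
q=4: [-4, -9, -20, -4, -3]
q=5: [-2, -13, -18, -5, -10]
Optimal cycle mean attained by: cycle 0->4->3->0, total (-6) + (-2) + 2, length 3.
Answer: λ = -2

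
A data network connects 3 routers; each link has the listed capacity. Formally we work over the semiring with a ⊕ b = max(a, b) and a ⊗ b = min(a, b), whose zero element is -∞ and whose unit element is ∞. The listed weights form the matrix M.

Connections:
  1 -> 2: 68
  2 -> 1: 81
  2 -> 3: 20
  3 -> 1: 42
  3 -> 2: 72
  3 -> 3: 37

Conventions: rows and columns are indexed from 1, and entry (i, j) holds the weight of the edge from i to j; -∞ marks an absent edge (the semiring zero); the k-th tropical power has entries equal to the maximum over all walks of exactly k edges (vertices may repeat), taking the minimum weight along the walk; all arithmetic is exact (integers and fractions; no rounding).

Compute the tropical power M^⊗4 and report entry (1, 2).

M^⊗2:
  [68, -∞, 20]
  [20, 68, 20]
  [72, 42, 37]
M^⊗3:
  [20, 68, 20]
  [68, 20, 20]
  [42, 68, 37]
M^⊗4:
  [68, 20, 20]
  [20, 68, 20]
  [68, 42, 37]
Key observation: the optimum is the walk 1->2->3->1->2, with weight 68 min 20 min 42 min 68 = 20.
Optimal value attained by: walk 1->2->3->1->2.
Answer: (M^⊗4)[1][2] = 20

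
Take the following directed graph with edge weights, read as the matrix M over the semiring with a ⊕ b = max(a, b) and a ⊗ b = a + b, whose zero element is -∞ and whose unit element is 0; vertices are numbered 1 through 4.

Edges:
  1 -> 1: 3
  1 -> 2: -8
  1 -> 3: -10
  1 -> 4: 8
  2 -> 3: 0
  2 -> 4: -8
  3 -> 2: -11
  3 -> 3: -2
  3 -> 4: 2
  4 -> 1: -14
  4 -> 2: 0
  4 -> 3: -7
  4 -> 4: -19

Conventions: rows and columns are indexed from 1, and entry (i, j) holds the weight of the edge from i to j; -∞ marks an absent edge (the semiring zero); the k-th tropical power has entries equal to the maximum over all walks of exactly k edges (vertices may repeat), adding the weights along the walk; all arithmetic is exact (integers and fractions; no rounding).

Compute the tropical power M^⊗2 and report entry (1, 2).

M^⊗2:
  [6, 8, 1, 11]
  [-22, -8, -2, 2]
  [-12, 2, -4, 0]
  [-11, -18, 0, -5]
Key observation: the optimum is the walk 1->4->2, with weight 8 + 0 = 8.
Optimal value attained by: walk 1->4->2.
Answer: (M^⊗2)[1][2] = 8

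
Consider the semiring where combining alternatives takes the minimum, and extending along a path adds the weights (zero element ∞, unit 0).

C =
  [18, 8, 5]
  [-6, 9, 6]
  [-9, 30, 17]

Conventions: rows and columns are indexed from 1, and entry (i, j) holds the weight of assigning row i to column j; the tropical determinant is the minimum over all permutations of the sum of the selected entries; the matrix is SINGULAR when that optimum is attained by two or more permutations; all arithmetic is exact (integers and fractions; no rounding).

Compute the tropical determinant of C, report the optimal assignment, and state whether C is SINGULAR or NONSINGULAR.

σ = (1, 2, 3): 18 + 9 + 17 = 44
σ = (1, 3, 2): 18 + 6 + 30 = 54
σ = (2, 1, 3): 8 + (-6) + 17 = 19
σ = (2, 3, 1): 8 + 6 + (-9) = 5
σ = (3, 1, 2): 5 + (-6) + 30 = 29
σ = (3, 2, 1): 5 + 9 + (-9) = 5
Optimal value attained by: σ = (2, 3, 1).
Answer: det⊕(C) = 5; verdict: SINGULAR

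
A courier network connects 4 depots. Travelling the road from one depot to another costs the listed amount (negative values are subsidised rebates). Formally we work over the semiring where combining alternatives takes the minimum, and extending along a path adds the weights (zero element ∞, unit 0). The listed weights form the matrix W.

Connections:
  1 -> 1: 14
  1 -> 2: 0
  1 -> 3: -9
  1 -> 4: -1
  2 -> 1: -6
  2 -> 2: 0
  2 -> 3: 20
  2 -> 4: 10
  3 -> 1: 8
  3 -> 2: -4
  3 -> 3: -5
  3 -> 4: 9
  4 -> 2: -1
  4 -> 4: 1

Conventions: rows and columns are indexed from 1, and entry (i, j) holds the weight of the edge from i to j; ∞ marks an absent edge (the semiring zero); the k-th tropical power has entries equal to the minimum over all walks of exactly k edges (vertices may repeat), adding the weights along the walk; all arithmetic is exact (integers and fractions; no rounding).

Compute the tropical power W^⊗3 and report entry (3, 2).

W^⊗2:
  [-6, -13, -14, 0]
  [-6, -6, -15, -7]
  [-10, -9, -10, 4]
  [-7, -1, 19, 2]
W^⊗3:
  [-19, -18, -19, -7]
  [-12, -19, -20, -7]
  [-15, -14, -19, -11]
  [-7, -7, -16, -8]
Key observation: the optimum is the walk 3->3->3->2, with weight (-5) + (-5) + (-4) = -14.
Optimal value attained by: walk 3->3->3->2.
Answer: (W^⊗3)[3][2] = -14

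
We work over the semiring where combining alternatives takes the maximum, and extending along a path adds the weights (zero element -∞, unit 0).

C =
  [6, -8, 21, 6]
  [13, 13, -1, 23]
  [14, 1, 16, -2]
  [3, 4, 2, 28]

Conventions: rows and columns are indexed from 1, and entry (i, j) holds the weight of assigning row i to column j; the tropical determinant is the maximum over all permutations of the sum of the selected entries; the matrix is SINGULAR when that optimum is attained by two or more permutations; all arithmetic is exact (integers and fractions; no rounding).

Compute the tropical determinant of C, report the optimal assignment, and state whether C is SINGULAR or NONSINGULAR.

σ = (1, 2, 3, 4): 6 + 13 + 16 + 28 = 63
σ = (1, 2, 4, 3): 6 + 13 + (-2) + 2 = 19
σ = (1, 3, 2, 4): 6 + (-1) + 1 + 28 = 34
σ = (1, 3, 4, 2): 6 + (-1) + (-2) + 4 = 7
σ = (1, 4, 2, 3): 6 + 23 + 1 + 2 = 32
σ = (1, 4, 3, 2): 6 + 23 + 16 + 4 = 49
σ = (2, 1, 3, 4): (-8) + 13 + 16 + 28 = 49
σ = (2, 1, 4, 3): (-8) + 13 + (-2) + 2 = 5
σ = (2, 3, 1, 4): (-8) + (-1) + 14 + 28 = 33
σ = (2, 3, 4, 1): (-8) + (-1) + (-2) + 3 = -8
σ = (2, 4, 1, 3): (-8) + 23 + 14 + 2 = 31
σ = (2, 4, 3, 1): (-8) + 23 + 16 + 3 = 34
σ = (3, 1, 2, 4): 21 + 13 + 1 + 28 = 63
σ = (3, 1, 4, 2): 21 + 13 + (-2) + 4 = 36
σ = (3, 2, 1, 4): 21 + 13 + 14 + 28 = 76
σ = (3, 2, 4, 1): 21 + 13 + (-2) + 3 = 35
σ = (3, 4, 1, 2): 21 + 23 + 14 + 4 = 62
σ = (3, 4, 2, 1): 21 + 23 + 1 + 3 = 48
σ = (4, 1, 2, 3): 6 + 13 + 1 + 2 = 22
σ = (4, 1, 3, 2): 6 + 13 + 16 + 4 = 39
σ = (4, 2, 1, 3): 6 + 13 + 14 + 2 = 35
σ = (4, 2, 3, 1): 6 + 13 + 16 + 3 = 38
σ = (4, 3, 1, 2): 6 + (-1) + 14 + 4 = 23
σ = (4, 3, 2, 1): 6 + (-1) + 1 + 3 = 9
Optimal value attained by: σ = (3, 2, 1, 4).
Answer: det⊕(C) = 76; verdict: NONSINGULAR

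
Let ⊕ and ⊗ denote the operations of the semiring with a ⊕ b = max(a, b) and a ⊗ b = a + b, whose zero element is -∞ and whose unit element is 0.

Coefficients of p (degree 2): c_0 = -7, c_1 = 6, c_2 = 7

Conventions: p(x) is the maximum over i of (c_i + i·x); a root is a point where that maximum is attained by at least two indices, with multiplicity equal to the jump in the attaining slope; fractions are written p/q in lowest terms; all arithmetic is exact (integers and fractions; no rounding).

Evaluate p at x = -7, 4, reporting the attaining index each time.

p(-7) = max(-7+0·(-7)=-7, 6+1·(-7)=-1, 7+2·(-7)=-7) = -1 (attained by i=1)
p(4) = max(-7+0·4=-7, 6+1·4=10, 7+2·4=15) = 15 (attained by i=2)
Answer: p(-7) = -1; p(4) = 15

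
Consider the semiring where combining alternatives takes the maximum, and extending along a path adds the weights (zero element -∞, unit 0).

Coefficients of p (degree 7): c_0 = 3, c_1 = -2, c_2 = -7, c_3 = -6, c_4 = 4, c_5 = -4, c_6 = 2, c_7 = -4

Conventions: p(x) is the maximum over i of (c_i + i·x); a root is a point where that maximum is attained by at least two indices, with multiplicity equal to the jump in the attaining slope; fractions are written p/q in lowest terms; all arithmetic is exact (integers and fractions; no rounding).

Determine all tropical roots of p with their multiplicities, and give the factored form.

hull edge (i=0, c=3) to (i=4, c=4): slope 1/4, span 4
hull edge (i=4, c=4) to (i=6, c=2): slope -1, span 2
hull edge (i=6, c=2) to (i=7, c=-4): slope -6, span 1
Factored form: p(x) = -4 ⊗ (x ⊕ (-1/4)) ⊗ (x ⊕ (-1/4)) ⊗ (x ⊕ (-1/4)) ⊗ (x ⊕ (-1/4)) ⊗ (x ⊕ 1) ⊗ (x ⊕ 1) ⊗ (x ⊕ 6)
Answer: roots = -1/4 (mult 4), 1 (mult 2), 6 (mult 1)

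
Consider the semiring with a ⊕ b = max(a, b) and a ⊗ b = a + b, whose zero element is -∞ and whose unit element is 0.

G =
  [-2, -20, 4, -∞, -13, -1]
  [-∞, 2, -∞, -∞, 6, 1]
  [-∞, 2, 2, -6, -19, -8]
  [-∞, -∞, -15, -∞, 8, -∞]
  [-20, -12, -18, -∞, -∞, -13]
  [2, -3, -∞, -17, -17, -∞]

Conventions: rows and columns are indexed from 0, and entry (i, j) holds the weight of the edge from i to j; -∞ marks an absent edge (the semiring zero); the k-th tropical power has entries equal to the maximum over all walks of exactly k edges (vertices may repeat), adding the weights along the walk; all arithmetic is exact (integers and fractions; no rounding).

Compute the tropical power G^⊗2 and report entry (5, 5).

G^⊗2:
  [1, 6, 6, -2, -14, -3]
  [3, 4, -12, -16, 8, 3]
  [-6, 4, 4, -4, 8, 3]
  [-12, -4, -10, -21, -34, -5]
  [-11, -10, -16, -24, -6, -11]
  [0, -1, 6, -∞, 3, 1]
Key observation: the optimum is the walk 5->0->5, with weight 2 + (-1) = 1.
Optimal value attained by: walk 5->0->5.
Answer: (G^⊗2)[5][5] = 1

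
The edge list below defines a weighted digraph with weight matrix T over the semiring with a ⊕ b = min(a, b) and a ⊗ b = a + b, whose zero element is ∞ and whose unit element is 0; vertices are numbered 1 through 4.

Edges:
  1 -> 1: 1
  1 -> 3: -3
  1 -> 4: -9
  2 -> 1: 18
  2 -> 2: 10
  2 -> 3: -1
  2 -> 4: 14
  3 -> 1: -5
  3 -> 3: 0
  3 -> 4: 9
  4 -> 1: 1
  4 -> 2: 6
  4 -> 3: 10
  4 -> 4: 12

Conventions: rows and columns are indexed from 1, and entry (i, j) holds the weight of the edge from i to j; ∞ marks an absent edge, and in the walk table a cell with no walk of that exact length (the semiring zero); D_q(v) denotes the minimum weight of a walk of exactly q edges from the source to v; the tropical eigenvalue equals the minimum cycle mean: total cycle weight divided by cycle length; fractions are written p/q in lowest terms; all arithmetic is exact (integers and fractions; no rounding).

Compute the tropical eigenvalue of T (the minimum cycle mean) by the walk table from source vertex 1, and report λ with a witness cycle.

q=0: [0, ∞, ∞, ∞]
q=1: [1, ∞, -3, -9]
q=2: [-8, -3, -3, -8]
q=3: [-8, -2, -11, -17]
q=4: [-16, -11, -11, -17]
Optimal cycle mean attained by: cycle 1->3->1, total (-3) + (-5), length 2.
Answer: λ = -4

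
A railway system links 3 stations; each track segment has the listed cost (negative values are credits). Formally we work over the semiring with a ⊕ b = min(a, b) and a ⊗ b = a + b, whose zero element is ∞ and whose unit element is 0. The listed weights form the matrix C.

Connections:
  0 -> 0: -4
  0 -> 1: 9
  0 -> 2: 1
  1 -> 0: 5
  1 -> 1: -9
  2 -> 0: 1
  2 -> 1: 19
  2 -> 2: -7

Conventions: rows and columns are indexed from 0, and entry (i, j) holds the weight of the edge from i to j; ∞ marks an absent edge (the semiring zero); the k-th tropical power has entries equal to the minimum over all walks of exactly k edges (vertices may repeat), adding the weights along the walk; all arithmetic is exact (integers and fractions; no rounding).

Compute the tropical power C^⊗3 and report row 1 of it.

C^⊗2:
  [-8, 0, -6]
  [-4, -18, 6]
  [-6, 10, -14]
C^⊗3:
  [-12, -9, -13]
  [-13, -27, -3]
  [-13, 1, -21]
Answer: row 1 of C^⊗3 = [-13, -27, -3]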